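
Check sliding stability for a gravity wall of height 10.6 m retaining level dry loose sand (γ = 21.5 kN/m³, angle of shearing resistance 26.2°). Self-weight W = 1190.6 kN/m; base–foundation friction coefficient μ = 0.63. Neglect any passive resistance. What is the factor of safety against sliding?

1.60

K_a = tan²(45° − 26.2°/2) = 0.3874.
P_a = ½K_aγH² = 0.5×0.3874×21.5×10.6² = 468.0 kN/m, acting at H/3 = 3.533 m above the base.
FS_sliding = μW / P_a = 0.63×1190.6 / 468.0 = 1.603.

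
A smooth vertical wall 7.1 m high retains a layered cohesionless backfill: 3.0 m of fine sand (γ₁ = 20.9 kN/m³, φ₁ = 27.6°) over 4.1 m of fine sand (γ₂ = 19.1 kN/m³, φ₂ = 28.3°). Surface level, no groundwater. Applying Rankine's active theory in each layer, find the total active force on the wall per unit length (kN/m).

K_a1 = tan²(45°−27.6°/2) = 0.3668; K_a2 = tan²(45°−28.3°/2) = 0.3568.
Layer 1: σ at base = K_a1 γ₁ h₁ = 23.00 kPa; P₁ = ½×23.00×3.0 = 34.50.
Layer 2: σ_v at top = γ₁h₁ = 62.70; σ_h top = K_a2×62.70 = 22.37; σ_h base = K_a2×(62.70+19.1×4.1) = 50.31.
P₂ = ½(22.37+50.31)×4.1 = 149.0. Total P_a = 34.50+149.0 = 183.5 kN/m.

183 kN/m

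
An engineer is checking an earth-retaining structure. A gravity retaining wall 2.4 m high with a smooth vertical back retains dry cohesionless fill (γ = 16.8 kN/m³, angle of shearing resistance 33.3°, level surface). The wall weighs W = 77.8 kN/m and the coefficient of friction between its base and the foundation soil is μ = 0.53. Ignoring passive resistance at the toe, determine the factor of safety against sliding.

2.93

K_a = tan²(45° − 33.3°/2) = 0.2911.
P_a = ½K_aγH² = 0.5×0.2911×16.8×2.4² = 14.09 kN/m, acting at H/3 = 0.8000 m above the base.
FS_sliding = μW / P_a = 0.53×77.8 / 14.09 = 2.927.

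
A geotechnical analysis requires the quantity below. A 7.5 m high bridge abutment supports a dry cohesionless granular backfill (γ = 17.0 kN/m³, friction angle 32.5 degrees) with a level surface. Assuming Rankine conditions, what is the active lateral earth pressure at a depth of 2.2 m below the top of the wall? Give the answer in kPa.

11.3 kPa

K_a = (1 − sin φ)/(1 + sin φ) = 0.3010.
σ_h = K_a γ z = 0.3010 × 17.0 × 2.2 = 11.26 kPa.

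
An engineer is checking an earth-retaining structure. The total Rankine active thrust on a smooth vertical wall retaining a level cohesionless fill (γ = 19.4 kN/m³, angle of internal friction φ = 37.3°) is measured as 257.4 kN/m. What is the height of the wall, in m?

10.4 m

K_a = 0.2453. P_a = ½ K_a γ H² ⇒ H = √(2P_a/(K_a γ)).
H = √(2×257.4/(0.2453×19.4)) = 10.40 m.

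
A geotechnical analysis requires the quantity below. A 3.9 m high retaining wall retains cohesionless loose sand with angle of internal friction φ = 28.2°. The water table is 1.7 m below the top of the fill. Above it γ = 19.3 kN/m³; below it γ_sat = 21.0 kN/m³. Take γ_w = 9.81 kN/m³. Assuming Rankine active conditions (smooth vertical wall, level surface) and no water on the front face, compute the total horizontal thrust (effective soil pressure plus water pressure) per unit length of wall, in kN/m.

K_a = tan²(45° − φ/2) = 0.3582.
γ' = 21.0 − 9.81 = 11.19 kN/m³. Depth below WT = 2.2 m.
σ'_h at WT = K_a γ d_w = 11.75 kPa; at base = 11.75 + K_a γ' × 2.2 = 20.57 kPa.
P₁ (0–1.7 m) = ½×11.75×1.7 = 9.989. P₂ (1.7–3.9 m) = ½(11.75+20.57)×2.2 = 35.55.
P_w = ½ γ_w h₂² = 0.5×9.81×2.2² = 23.74. Total = 9.989+35.55+23.74 = 69.28 kN/m.

69.3 kN/m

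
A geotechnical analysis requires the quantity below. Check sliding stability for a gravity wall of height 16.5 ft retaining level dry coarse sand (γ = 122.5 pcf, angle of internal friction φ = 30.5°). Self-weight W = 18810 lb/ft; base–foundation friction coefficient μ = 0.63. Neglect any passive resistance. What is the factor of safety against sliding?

2.18

K_a = tan²(45° − 30.5°/2) = 0.3267.
P_a = ½K_aγH² = 0.5×0.3267×122.5×16.5² = 5447 lb/ft, acting at H/3 = 5.500 ft above the base.
FS_sliding = μW / P_a = 0.63×18810 / 5447 = 2.175.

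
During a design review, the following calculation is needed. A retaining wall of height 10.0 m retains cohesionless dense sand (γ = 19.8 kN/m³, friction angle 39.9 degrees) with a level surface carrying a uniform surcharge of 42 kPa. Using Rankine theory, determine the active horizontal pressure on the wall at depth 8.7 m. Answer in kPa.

46.8 kPa

K_a = (1 − sin φ)/(1 + sin φ) = 0.2184.
σ_v = γz + q = 19.8 × 8.7 + 42 = 214.3 kPa.
σ_h = K_a σ_v = 0.2184 × 214.3 = 46.80 kPa.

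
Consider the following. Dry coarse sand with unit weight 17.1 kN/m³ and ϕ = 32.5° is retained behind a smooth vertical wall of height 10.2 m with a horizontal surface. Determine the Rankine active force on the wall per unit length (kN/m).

K_a = tan²(45° − φ/2) = 0.3010.
P_a = ½ K_a γ H² = 0.5 × 0.3010 × 17.1 × 10.2² = 267.7 kN/m.

268 kN/m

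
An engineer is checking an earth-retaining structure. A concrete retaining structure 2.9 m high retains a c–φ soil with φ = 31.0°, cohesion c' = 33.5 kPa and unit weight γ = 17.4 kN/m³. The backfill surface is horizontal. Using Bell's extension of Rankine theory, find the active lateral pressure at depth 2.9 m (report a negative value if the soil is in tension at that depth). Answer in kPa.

K_a = (1 − sin φ)/(1 + sin φ) = 0.3201.
σ_a = K_a γ z − 2c√K_a = 0.3201×17.4×2.9 − 2×33.5×0.5658 = -21.75 kPa.

-21.8 kPa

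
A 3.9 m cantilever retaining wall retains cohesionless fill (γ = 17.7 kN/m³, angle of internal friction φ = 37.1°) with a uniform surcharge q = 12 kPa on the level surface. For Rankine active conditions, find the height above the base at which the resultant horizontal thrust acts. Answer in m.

1.47 m

K_a = 0.2475.
Triangular part P₁ = ½K_aγH² = 33.32 at H/3 = 1.300 m; rectangular part P₂ = K_a q H = 11.58 at H/2 = 1.950 m.
ȳ = (P₁·1.300 + P₂·1.950)/(P₁+P₂) = 1.468 m.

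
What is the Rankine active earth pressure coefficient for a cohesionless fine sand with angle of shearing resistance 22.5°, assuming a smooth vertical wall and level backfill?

K_a = tan²(45° − φ/2) = tan²(33.75°) = 0.4465.

0.446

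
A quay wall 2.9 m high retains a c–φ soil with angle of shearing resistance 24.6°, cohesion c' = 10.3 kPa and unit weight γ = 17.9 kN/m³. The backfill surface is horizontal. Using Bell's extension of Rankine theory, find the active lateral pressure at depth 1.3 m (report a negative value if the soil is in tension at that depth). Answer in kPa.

-3.63 kPa

K_a = (1 − sin φ)/(1 + sin φ) = 0.4121.
σ_a = K_a γ z − 2c√K_a = 0.4121×17.9×1.3 − 2×10.3×0.6420 = -3.634 kPa.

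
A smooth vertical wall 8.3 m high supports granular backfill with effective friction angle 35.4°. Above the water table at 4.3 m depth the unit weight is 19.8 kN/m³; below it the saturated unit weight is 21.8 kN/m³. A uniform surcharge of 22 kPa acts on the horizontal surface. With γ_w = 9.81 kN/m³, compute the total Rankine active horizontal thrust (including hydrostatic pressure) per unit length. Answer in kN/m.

K_a = tan²(45° − φ/2) = 0.2664.
γ' = 21.8 − 9.81 = 11.99 kN/m³. h₂ = H − d_w = 4.0 m.
σ'_h: at surface K_a·q = 5.861; at WT K_a(q+γd_w) = 28.54; at base K_a(q+γd_w+γ'h₂) = 41.32 kPa.
P₁ = ½(5.861+28.54)×4.3 = 73.97; P₂ = ½(28.54+41.32)×4.0 = 139.7; P_w = ½γ_w h₂² = 78.48.
Total = 73.97+139.7+78.48 = 292.2 kN/m.

292 kN/m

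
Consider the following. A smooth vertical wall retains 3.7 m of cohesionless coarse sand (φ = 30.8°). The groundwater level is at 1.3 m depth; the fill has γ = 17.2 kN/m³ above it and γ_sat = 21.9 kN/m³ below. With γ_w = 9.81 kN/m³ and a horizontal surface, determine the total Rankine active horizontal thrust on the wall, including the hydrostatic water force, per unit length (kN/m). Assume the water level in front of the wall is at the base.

K_a = tan²(45° − φ/2) = 0.3227.
γ' = 21.9 − 9.81 = 12.09 kN/m³. Depth below WT = 2.4 m.
σ'_h at WT = K_a γ d_w = 7.216 kPa; at base = 7.216 + K_a γ' × 2.4 = 16.58 kPa.
P₁ (0–1.3 m) = ½×7.216×1.3 = 4.690. P₂ (1.3–3.7 m) = ½(7.216+16.58)×2.4 = 28.55.
P_w = ½ γ_w h₂² = 0.5×9.81×2.4² = 28.25. Total = 4.690+28.55+28.25 = 61.50 kN/m.

61.5 kN/m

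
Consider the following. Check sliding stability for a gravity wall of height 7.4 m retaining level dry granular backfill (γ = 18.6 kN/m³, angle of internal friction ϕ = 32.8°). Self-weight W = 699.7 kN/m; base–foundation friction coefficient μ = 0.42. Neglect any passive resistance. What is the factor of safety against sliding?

K_a = tan²(45° − 32.8°/2) = 0.2973.
P_a = ½K_aγH² = 0.5×0.2973×18.6×7.4² = 151.4 kN/m, acting at H/3 = 2.467 m above the base.
FS_sliding = μW / P_a = 0.42×699.7 / 151.4 = 1.941.

1.94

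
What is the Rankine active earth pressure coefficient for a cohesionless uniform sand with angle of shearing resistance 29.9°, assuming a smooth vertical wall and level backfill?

0.335

K_a = (1 − sin φ)/(1 + sin φ) = (1 − sin 29.9°)/(1 + sin 29.9°) = 0.3347.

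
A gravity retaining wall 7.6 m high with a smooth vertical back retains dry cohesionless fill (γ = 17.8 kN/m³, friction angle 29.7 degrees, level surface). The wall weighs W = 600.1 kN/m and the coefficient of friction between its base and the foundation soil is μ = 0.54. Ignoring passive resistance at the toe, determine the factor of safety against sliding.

K_a = tan²(45° − 29.7°/2) = 0.3374.
P_a = ½K_aγH² = 0.5×0.3374×17.8×7.6² = 173.4 kN/m, acting at H/3 = 2.533 m above the base.
FS_sliding = μW / P_a = 0.54×600.1 / 173.4 = 1.868.

1.87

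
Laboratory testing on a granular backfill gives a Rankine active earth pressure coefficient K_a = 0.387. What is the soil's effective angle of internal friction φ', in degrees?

26.2°

K_a = tan²(45° − φ/2) ⇒ 45° − φ/2 = arctan(√0.387) = 31.89°.
φ = 2(45° − 31.89°) = 26.23°.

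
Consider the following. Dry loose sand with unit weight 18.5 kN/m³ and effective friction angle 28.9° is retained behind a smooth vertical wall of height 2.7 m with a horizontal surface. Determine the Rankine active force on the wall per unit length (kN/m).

23.5 kN/m

K_a = tan²(45° − φ/2) = 0.3484.
P_a = ½ K_a γ H² = 0.5 × 0.3484 × 18.5 × 2.7² = 23.49 kN/m.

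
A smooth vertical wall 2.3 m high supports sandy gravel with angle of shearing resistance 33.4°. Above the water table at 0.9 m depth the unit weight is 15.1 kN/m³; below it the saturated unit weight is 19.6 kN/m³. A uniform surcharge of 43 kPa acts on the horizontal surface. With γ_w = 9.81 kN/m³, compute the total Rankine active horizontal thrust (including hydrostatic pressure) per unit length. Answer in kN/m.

48.4 kN/m

K_a = tan²(45° − φ/2) = 0.2899.
γ' = 19.6 − 9.81 = 9.790 kN/m³. h₂ = H − d_w = 1.4 m.
σ'_h: at surface K_a·q = 12.47; at WT K_a(q+γd_w) = 16.41; at base K_a(q+γd_w+γ'h₂) = 20.38 kPa.
P₁ = ½(12.47+16.41)×0.9 = 12.99; P₂ = ½(16.41+20.38)×1.4 = 25.75; P_w = ½γ_w h₂² = 9.614.
Total = 12.99+25.75+9.614 = 48.36 kN/m.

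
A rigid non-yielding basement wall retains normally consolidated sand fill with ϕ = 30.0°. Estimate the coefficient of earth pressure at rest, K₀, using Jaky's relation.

0.500

K₀ = 1 − sin φ' = 1 − sin 30.0° = 0.5000.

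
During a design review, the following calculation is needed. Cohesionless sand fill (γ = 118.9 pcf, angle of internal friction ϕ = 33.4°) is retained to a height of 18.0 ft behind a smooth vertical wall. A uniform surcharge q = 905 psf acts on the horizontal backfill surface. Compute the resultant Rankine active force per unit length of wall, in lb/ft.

K_a = tan²(45° − φ/2) = 0.2899.
Soil triangle: ½ K_a γ H² = 0.5×0.2899×118.9×18.0² = 5584 lb/ft.
Surcharge rectangle: K_a q H = 0.2899×905×18.0 = 4723 lb/ft.
Total = 5584 + 4723 = 10310 lb/ft.

10300 lb/ft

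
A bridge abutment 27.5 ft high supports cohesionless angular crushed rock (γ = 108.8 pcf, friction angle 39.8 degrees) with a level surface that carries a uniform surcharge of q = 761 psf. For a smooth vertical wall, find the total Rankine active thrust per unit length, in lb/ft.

13600 lb/ft

K_a = tan²(45° − φ/2) = 0.2194.
Soil triangle: ½ K_a γ H² = 0.5×0.2194×108.8×27.5² = 9027 lb/ft.
Surcharge rectangle: K_a q H = 0.2194×761×27.5 = 4592 lb/ft.
Total = 9027 + 4592 = 13620 lb/ft.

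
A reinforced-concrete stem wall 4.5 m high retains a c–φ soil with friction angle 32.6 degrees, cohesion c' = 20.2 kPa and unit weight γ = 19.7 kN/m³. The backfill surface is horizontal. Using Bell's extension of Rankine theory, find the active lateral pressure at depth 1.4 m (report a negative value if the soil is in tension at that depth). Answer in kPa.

K_a = (1 − sin φ)/(1 + sin φ) = 0.2997.
σ_a = K_a γ z − 2c√K_a = 0.2997×19.7×1.4 − 2×20.2×0.5475 = -13.85 kPa.

-13.9 kPa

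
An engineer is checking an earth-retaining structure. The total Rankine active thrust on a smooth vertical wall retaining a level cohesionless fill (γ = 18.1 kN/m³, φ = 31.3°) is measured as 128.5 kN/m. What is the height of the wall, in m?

6.70 m

K_a = 0.3162. P_a = ½ K_a γ H² ⇒ H = √(2P_a/(K_a γ)).
H = √(2×128.5/(0.3162×18.1)) = 6.701 m.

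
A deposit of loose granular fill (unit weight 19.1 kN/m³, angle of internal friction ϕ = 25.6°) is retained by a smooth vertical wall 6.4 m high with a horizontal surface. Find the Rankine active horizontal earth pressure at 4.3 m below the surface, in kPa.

K_a = (1 − sin φ)/(1 + sin φ) = 0.3966.
σ_h = K_a γ z = 0.3966 × 19.1 × 4.3 = 32.57 kPa.

32.6 kPa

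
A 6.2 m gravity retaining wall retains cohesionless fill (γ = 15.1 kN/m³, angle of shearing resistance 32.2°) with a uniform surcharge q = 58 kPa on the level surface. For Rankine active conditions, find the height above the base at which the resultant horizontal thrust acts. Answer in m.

2.64 m

K_a = 0.3047.
Triangular part P₁ = ½K_aγH² = 88.44 at H/3 = 2.067 m; rectangular part P₂ = K_a q H = 109.6 at H/2 = 3.100 m.
ȳ = (P₁·2.067 + P₂·3.100)/(P₁+P₂) = 2.638 m.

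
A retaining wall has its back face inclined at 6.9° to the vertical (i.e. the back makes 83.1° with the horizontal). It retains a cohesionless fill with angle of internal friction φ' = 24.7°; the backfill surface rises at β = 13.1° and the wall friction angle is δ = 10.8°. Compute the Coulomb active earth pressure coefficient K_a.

K_a = sin²(α+φ) / [sin²α · sin(α−δ) · (1 + √{sin(φ+δ)sin(φ−β) / (sin(α−δ)sin(α+β))})²].
With α = 83.1°, φ = 24.7°, δ = 10.8°, β = 13.1°: K_a = 0.5289.

0.529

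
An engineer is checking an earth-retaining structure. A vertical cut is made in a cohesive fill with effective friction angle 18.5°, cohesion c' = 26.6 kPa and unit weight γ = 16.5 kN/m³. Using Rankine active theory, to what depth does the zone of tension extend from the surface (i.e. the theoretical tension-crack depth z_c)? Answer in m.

K_a = tan²(45° − 18.5°/2) = 0.5183; √K_a = 0.7199.
The active pressure is zero where K_a γ z = 2c√K_a, so z_c = 2c/(γ√K_a) = 2×26.6/(16.5×0.7199) = 4.479 m.

4.48 m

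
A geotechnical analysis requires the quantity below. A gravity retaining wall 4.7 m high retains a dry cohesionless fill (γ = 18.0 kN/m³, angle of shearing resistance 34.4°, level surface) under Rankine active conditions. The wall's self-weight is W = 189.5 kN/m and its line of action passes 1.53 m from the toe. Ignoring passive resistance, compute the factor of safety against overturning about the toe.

3.35

K_a = tan²(45° − 34.4°/2) = 0.2780.
P_a = ½K_aγH² = 0.5×0.2780×18.0×4.7² = 55.27 kN/m, acting at H/3 = 1.567 m above the base.
Overturning moment M_o = P_a × H/3 = 55.27 × 1.567 = 86.58.
Resisting moment M_r = W × 1.53 = 189.5 × 1.53 = 289.9.
FS_overturning = M_r/M_o = 289.9/86.58 = 3.349.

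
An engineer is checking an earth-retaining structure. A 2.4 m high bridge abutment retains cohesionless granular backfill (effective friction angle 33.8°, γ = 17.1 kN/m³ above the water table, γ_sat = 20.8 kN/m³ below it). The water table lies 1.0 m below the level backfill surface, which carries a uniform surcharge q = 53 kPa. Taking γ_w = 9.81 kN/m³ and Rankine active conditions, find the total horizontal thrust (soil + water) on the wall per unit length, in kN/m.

K_a = tan²(45° − φ/2) = 0.2851.
γ' = 20.8 − 9.81 = 10.99 kN/m³. h₂ = H − d_w = 1.4 m.
σ'_h: at surface K_a·q = 15.11; at WT K_a(q+γd_w) = 19.99; at base K_a(q+γd_w+γ'h₂) = 24.37 kPa.
P₁ = ½(15.11+19.99)×1.0 = 17.55; P₂ = ½(19.99+24.37)×1.4 = 31.05; P_w = ½γ_w h₂² = 9.614.
Total = 17.55+31.05+9.614 = 58.21 kN/m.

58.2 kN/m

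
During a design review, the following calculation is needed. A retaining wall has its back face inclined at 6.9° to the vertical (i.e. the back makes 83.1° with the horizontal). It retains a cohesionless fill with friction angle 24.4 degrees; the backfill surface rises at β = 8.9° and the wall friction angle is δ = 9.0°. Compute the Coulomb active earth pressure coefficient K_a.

0.496

K_a = sin²(α+φ) / [sin²α · sin(α−δ) · (1 + √{sin(φ+δ)sin(φ−β) / (sin(α−δ)sin(α+β))})²].
With α = 83.1°, φ = 24.4°, δ = 9.0°, β = 8.9°: K_a = 0.4958.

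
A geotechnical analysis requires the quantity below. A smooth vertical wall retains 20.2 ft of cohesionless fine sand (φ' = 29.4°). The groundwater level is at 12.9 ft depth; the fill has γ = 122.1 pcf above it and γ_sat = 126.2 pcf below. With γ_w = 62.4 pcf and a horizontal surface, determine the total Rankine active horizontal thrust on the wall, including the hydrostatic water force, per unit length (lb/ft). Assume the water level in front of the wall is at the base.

9640 lb/ft

K_a = tan²(45° − φ/2) = 0.3415.
γ' = 126.2 − 62.4 = 63.80 pcf. Depth below WT = 7.3 ft.
σ'_h at WT = K_a γ d_w = 537.8 psf; at base = 537.8 + K_a γ' × 7.3 = 696.9 psf.
P₁ (0–12.9 ft) = ½×537.8×12.9 = 3469. P₂ (12.9–20.2 ft) = ½(537.8+696.9)×7.3 = 4507.
P_w = ½ γ_w h₂² = 0.5×62.4×7.3² = 1663. Total = 3469+4507+1663 = 9638 lb/ft.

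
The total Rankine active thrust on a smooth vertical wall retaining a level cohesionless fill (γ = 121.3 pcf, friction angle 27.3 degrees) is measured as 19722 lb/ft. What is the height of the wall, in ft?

K_a = 0.3711. P_a = ½ K_a γ H² ⇒ H = √(2P_a/(K_a γ)).
H = √(2×19722/(0.3711×121.3)) = 29.60 ft.

29.6 ft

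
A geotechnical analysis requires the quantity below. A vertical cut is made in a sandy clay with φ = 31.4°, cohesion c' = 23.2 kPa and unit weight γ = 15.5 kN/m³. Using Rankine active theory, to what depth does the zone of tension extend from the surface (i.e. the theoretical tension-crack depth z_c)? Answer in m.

5.33 m

K_a = tan²(45° − 31.4°/2) = 0.3149; √K_a = 0.5612.
The active pressure is zero where K_a γ z = 2c√K_a, so z_c = 2c/(γ√K_a) = 2×23.2/(15.5×0.5612) = 5.334 m.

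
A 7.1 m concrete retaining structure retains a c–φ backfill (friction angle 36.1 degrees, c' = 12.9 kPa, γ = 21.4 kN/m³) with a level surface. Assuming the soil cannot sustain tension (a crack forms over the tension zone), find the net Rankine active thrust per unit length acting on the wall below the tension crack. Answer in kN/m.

61.8 kN/m

K_a = 0.2585; √K_a = 0.5084.
Tension-crack depth z_c = 2c/(γ√K_a) = 2×12.9/(21.4×0.5084) = 2.371 m.
σ_a at base = K_a γ H − 2c√K_a = 0.2585×21.4×7.1 − 2×12.9×0.5084 = 26.16 kPa.
P_a = ½ × 26.16 × (H − z_c) = 0.5×26.16×4.729 = 61.85 kN/m.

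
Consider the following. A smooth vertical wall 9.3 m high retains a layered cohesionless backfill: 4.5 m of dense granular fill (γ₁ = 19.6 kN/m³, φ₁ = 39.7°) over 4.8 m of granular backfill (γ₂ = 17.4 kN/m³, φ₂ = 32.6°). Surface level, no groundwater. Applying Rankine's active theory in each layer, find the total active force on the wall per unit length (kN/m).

K_a1 = tan²(45°−39.7°/2) = 0.2204; K_a2 = tan²(45°−32.6°/2) = 0.2997.
Layer 1: σ at base = K_a1 γ₁ h₁ = 19.44 kPa; P₁ = ½×19.44×4.5 = 43.74.
Layer 2: σ_v at top = γ₁h₁ = 88.20; σ_h top = K_a2×88.20 = 26.44; σ_h base = K_a2×(88.20+17.4×4.8) = 51.47.
P₂ = ½(26.44+51.47)×4.8 = 187.0. Total P_a = 43.74+187.0 = 230.7 kN/m.

231 kN/m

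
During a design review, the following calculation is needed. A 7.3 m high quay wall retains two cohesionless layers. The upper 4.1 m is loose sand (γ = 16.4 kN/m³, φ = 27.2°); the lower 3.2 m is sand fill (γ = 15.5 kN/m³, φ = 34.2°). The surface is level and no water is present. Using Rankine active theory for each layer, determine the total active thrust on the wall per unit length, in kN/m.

K_a1 = tan²(45°−27.2°/2) = 0.3726; K_a2 = tan²(45°−34.2°/2) = 0.2803.
Layer 1: σ at base = K_a1 γ₁ h₁ = 25.05 kPa; P₁ = ½×25.05×4.1 = 51.36.
Layer 2: σ_v at top = γ₁h₁ = 67.24; σ_h top = K_a2×67.24 = 18.85; σ_h base = K_a2×(67.24+15.5×3.2) = 32.76.
P₂ = ½(18.85+32.76)×3.2 = 82.57. Total P_a = 51.36+82.57 = 133.9 kN/m.

134 kN/m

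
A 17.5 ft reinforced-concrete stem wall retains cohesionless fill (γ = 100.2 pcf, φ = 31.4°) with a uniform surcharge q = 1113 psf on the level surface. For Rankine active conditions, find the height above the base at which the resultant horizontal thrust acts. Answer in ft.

K_a = 0.3149.
Triangular part P₁ = ½K_aγH² = 4832 at H/3 = 5.833 ft; rectangular part P₂ = K_a q H = 6134 at H/2 = 8.750 ft.
ȳ = (P₁·5.833 + P₂·8.750)/(P₁+P₂) = 7.465 ft.

7.46 ft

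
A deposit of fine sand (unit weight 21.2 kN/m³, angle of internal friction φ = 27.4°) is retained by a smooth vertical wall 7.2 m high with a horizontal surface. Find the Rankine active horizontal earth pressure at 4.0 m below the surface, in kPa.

31.3 kPa

K_a = (1 − sin φ)/(1 + sin φ) = 0.3697.
σ_h = K_a γ z = 0.3697 × 21.2 × 4.0 = 31.35 kPa.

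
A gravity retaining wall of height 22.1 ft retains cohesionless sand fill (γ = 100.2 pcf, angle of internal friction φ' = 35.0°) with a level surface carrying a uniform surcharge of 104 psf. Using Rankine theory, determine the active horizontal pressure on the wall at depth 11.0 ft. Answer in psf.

K_a = (1 − sin φ)/(1 + sin φ) = 0.2710.
σ_v = γz + q = 100.2 × 11.0 + 104 = 1206 psf.
σ_h = K_a σ_v = 0.2710 × 1206 = 326.9 psf.

327 psf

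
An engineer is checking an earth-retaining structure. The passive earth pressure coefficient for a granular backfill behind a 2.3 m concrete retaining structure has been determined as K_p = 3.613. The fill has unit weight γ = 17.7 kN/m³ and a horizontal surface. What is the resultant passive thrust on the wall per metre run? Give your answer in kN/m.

169 kN/m

P = ½ K_p γ H² = 0.5 × 3.613 × 17.7 × 2.3² = 169.1 kN/m.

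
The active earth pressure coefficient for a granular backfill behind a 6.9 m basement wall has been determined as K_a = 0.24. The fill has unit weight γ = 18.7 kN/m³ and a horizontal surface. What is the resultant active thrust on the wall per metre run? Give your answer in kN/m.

107 kN/m

P = ½ K_a γ H² = 0.5 × 0.24 × 18.7 × 6.9² = 106.8 kN/m.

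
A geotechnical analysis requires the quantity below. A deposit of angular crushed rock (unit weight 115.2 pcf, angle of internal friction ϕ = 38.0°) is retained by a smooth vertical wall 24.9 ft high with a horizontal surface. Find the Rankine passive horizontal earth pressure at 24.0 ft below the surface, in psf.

K_p = (1 + sin φ)/(1 − sin φ) = 4.204.
σ_h = K_p γ z = 4.204 × 115.2 × 24.0 = 11620 psf.

11600 psf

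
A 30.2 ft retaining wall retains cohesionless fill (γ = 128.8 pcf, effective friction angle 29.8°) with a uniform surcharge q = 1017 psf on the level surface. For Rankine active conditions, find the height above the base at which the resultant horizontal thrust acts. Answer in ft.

K_a = 0.3360.
Triangular part P₁ = ½K_aγH² = 19740 at H/3 = 10.07 ft; rectangular part P₂ = K_a q H = 10320 at H/2 = 15.10 ft.
ȳ = (P₁·10.07 + P₂·15.10)/(P₁+P₂) = 11.79 ft.

11.8 ft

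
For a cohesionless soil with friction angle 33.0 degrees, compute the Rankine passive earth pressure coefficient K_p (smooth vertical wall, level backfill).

3.39

K_p = (1 + sin φ)/(1 − sin φ) = tan²(45° + 33.0°/2) = 3.392.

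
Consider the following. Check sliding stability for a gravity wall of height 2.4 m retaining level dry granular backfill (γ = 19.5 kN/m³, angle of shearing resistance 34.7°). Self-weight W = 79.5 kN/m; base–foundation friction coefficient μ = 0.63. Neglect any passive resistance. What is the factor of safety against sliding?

K_a = tan²(45° − 34.7°/2) = 0.2745.
P_a = ½K_aγH² = 0.5×0.2745×19.5×2.4² = 15.41 kN/m, acting at H/3 = 0.8000 m above the base.
FS_sliding = μW / P_a = 0.63×79.5 / 15.41 = 3.249.

3.25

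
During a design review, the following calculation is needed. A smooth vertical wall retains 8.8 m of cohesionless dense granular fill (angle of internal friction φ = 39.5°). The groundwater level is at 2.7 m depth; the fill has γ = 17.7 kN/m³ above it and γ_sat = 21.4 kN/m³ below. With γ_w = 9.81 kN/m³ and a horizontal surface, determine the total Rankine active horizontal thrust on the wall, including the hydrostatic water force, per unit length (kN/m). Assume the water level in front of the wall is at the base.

310 kN/m

K_a = tan²(45° − φ/2) = 0.2224.
γ' = 21.4 − 9.81 = 11.59 kN/m³. Depth below WT = 6.1 m.
σ'_h at WT = K_a γ d_w = 10.63 kPa; at base = 10.63 + K_a γ' × 6.1 = 26.36 kPa.
P₁ (0–2.7 m) = ½×10.63×2.7 = 14.35. P₂ (2.7–8.8 m) = ½(10.63+26.36)×6.1 = 112.8.
P_w = ½ γ_w h₂² = 0.5×9.81×6.1² = 182.5. Total = 14.35+112.8+182.5 = 309.7 kN/m.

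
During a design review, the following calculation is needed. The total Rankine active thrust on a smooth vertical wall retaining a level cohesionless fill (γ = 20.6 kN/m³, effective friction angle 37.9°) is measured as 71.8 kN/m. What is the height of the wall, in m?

5.40 m

K_a = 0.2389. P_a = ½ K_a γ H² ⇒ H = √(2P_a/(K_a γ)).
H = √(2×71.8/(0.2389×20.6)) = 5.401 m.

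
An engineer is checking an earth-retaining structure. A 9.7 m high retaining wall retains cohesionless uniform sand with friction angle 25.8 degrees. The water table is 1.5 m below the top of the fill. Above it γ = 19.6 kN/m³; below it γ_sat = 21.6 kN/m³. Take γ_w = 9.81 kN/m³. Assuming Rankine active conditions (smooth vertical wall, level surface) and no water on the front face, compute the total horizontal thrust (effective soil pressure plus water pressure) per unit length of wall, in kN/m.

K_a = tan²(45° − φ/2) = 0.3935.
γ' = 21.6 − 9.81 = 11.79 kN/m³. Depth below WT = 8.2 m.
σ'_h at WT = K_a γ d_w = 11.57 kPa; at base = 11.57 + K_a γ' × 8.2 = 49.61 kPa.
P₁ (0–1.5 m) = ½×11.57×1.5 = 8.677. P₂ (1.5–9.7 m) = ½(11.57+49.61)×8.2 = 250.8.
P_w = ½ γ_w h₂² = 0.5×9.81×8.2² = 329.8. Total = 8.677+250.8+329.8 = 589.3 kN/m.

589 kN/m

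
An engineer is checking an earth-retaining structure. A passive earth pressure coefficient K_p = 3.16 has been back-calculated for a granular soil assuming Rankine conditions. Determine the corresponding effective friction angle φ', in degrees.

K_p = (1+sin φ)/(1−sin φ) ⇒ sin φ = (K_p − 1)/(K_p + 1) = 0.5192.
φ = arcsin(0.5192) = 31.28°.

31.3°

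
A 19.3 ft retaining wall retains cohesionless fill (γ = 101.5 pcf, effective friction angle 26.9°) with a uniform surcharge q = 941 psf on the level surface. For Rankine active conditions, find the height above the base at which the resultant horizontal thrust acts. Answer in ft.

8.01 ft

K_a = 0.3770.
Triangular part P₁ = ½K_aγH² = 7127 at H/3 = 6.433 ft; rectangular part P₂ = K_a q H = 6847 at H/2 = 9.650 ft.
ȳ = (P₁·6.433 + P₂·9.650)/(P₁+P₂) = 8.009 ft.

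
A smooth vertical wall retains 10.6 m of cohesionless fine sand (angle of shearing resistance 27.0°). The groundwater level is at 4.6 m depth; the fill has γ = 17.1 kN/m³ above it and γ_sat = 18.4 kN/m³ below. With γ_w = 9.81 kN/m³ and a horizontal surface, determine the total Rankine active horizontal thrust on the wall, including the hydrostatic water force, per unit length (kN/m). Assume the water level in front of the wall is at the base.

480 kN/m

K_a = tan²(45° − φ/2) = 0.3755.
γ' = 18.4 − 9.81 = 8.590 kN/m³. Depth below WT = 6.0 m.
σ'_h at WT = K_a γ d_w = 29.54 kPa; at base = 29.54 + K_a γ' × 6.0 = 48.89 kPa.
P₁ (0–4.6 m) = ½×29.54×4.6 = 67.94. P₂ (4.6–10.6 m) = ½(29.54+48.89)×6.0 = 235.3.
P_w = ½ γ_w h₂² = 0.5×9.81×6.0² = 176.6. Total = 67.94+235.3+176.6 = 479.8 kN/m.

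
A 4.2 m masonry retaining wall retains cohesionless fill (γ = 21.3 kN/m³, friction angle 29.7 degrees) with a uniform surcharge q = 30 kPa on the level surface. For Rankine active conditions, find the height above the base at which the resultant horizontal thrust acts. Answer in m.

K_a = 0.3374.
Triangular part P₁ = ½K_aγH² = 63.38 at H/3 = 1.400 m; rectangular part P₂ = K_a q H = 42.51 at H/2 = 2.100 m.
ȳ = (P₁·1.400 + P₂·2.100)/(P₁+P₂) = 1.681 m.

1.68 m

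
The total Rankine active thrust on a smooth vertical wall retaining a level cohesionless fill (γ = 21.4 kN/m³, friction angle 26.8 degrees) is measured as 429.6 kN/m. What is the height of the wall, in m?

10.3 m

K_a = 0.3785. P_a = ½ K_a γ H² ⇒ H = √(2P_a/(K_a γ)).
H = √(2×429.6/(0.3785×21.4)) = 10.30 m.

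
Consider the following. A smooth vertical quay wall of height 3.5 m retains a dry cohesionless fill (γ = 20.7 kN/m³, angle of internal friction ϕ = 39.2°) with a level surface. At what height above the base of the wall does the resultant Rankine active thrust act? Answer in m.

K_a = 0.2255.
The pressure distribution is triangular, so the resultant acts at H/3 above the base = 3.5/3 = 1.167 m.

1.17 m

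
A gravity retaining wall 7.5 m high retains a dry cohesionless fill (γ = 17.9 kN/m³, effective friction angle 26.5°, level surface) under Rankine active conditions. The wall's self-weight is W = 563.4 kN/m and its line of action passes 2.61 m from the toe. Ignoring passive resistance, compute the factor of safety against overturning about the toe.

3.05

K_a = tan²(45° − 26.5°/2) = 0.3829.
P_a = ½K_aγH² = 0.5×0.3829×17.9×7.5² = 192.8 kN/m, acting at H/3 = 2.500 m above the base.
Overturning moment M_o = P_a × H/3 = 192.8 × 2.500 = 482.0.
Resisting moment M_r = W × 2.61 = 563.4 × 2.61 = 1470.
FS_overturning = M_r/M_o = 1470/482.0 = 3.051.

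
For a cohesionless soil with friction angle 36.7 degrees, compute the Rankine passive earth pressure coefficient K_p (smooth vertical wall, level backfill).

3.97

K_p = (1 + sin φ)/(1 − sin φ) = tan²(45° + 36.7°/2) = 3.970.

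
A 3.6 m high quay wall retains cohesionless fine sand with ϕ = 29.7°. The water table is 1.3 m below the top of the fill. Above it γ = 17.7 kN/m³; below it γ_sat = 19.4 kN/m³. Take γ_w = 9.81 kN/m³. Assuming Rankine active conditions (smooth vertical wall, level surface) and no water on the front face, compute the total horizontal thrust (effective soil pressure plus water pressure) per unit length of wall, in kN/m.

57.4 kN/m

K_a = tan²(45° − φ/2) = 0.3374.
γ' = 19.4 − 9.81 = 9.590 kN/m³. Depth below WT = 2.3 m.
σ'_h at WT = K_a γ d_w = 7.763 kPa; at base = 7.763 + K_a γ' × 2.3 = 15.20 kPa.
P₁ (0–1.3 m) = ½×7.763×1.3 = 5.046. P₂ (1.3–3.6 m) = ½(7.763+15.20)×2.3 = 26.41.
P_w = ½ γ_w h₂² = 0.5×9.81×2.3² = 25.95. Total = 5.046+26.41+25.95 = 57.41 kN/m.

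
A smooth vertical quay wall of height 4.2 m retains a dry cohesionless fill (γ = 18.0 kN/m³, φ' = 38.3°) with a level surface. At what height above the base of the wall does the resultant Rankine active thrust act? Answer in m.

K_a = 0.2347.
The pressure distribution is triangular, so the resultant acts at H/3 above the base = 4.2/3 = 1.400 m.

1.40 m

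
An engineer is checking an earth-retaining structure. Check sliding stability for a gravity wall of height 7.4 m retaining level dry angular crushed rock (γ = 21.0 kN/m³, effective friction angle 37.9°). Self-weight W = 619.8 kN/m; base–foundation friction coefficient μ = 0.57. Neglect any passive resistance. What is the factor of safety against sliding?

2.57

K_a = tan²(45° − 37.9°/2) = 0.2389.
P_a = ½K_aγH² = 0.5×0.2389×21.0×7.4² = 137.4 kN/m, acting at H/3 = 2.467 m above the base.
FS_sliding = μW / P_a = 0.57×619.8 / 137.4 = 2.572.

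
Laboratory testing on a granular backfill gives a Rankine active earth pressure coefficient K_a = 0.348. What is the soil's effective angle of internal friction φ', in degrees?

28.9°

K_a = tan²(45° − φ/2) ⇒ 45° − φ/2 = arctan(√0.348) = 30.54°.
φ = 2(45° − 30.54°) = 28.93°.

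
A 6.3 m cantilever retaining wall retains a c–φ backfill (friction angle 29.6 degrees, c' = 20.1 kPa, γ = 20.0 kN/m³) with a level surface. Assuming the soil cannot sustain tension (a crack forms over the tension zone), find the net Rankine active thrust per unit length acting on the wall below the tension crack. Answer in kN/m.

K_a = 0.3387; √K_a = 0.5820.
Tension-crack depth z_c = 2c/(γ√K_a) = 2×20.1/(20.0×0.5820) = 3.454 m.
σ_a at base = K_a γ H − 2c√K_a = 0.3387×20.0×6.3 − 2×20.1×0.5820 = 19.28 kPa.
P_a = ½ × 19.28 × (H − z_c) = 0.5×19.28×2.846 = 27.45 kN/m.

27.4 kN/m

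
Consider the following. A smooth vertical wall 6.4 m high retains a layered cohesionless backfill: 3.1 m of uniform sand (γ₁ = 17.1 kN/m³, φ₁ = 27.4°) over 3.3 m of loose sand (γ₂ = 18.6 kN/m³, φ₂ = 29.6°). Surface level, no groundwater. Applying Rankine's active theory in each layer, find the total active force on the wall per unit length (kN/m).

124 kN/m

K_a1 = tan²(45°−27.4°/2) = 0.3697; K_a2 = tan²(45°−29.6°/2) = 0.3387.
Layer 1: σ at base = K_a1 γ₁ h₁ = 19.60 kPa; P₁ = ½×19.60×3.1 = 30.37.
Layer 2: σ_v at top = γ₁h₁ = 53.01; σ_h top = K_a2×53.01 = 17.96; σ_h base = K_a2×(53.01+18.6×3.3) = 38.75.
P₂ = ½(17.96+38.75)×3.3 = 93.56. Total P_a = 30.37+93.56 = 123.9 kN/m.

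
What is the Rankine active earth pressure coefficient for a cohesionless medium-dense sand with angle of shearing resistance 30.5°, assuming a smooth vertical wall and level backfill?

K_a = (1 − sin φ)/(1 + sin φ) = (1 − sin 30.5°)/(1 + sin 30.5°) = 0.3267.

0.327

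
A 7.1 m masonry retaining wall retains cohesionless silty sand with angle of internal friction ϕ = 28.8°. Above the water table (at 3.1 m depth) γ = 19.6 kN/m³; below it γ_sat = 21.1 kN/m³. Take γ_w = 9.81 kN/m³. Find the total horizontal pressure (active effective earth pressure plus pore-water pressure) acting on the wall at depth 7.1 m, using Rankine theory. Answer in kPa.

76.3 kPa

K_a = (1 − sin φ)/(1 + sin φ) = 0.3498.
γ' = 21.1 − 9.81 = 11.29 kN/m³.
Effective vertical stress at 7.1 m: σ'_v = 19.6×3.1 + 11.29×4.00 = 105.9 kPa.
σ'_h = K_a σ'_v = 0.3498 × 105.9 = 37.05 kPa; u = γ_w × 4.00 = 39.24 kPa.
Total σ_h = 37.05 + 39.24 = 76.29 kPa.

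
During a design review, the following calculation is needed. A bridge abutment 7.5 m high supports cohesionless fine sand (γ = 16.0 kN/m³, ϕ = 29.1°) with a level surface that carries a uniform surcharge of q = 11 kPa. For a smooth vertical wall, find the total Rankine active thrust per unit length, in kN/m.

K_a = tan²(45° − φ/2) = 0.3456.
Soil triangle: ½ K_a γ H² = 0.5×0.3456×16.0×7.5² = 155.5 kN/m.
Surcharge rectangle: K_a q H = 0.3456×11×7.5 = 28.51 kN/m.
Total = 155.5 + 28.51 = 184.0 kN/m.

184 kN/m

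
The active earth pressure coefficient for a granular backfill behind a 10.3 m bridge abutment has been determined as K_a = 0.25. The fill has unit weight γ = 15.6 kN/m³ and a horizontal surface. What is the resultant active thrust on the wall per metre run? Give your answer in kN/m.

207 kN/m

P = ½ K_a γ H² = 0.5 × 0.25 × 15.6 × 10.3² = 206.9 kN/m.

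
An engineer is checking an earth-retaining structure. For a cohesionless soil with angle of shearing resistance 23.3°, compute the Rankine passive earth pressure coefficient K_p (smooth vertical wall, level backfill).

K_p = (1 + sin φ)/(1 − sin φ) = tan²(45° + 23.3°/2) = 2.309.

2.31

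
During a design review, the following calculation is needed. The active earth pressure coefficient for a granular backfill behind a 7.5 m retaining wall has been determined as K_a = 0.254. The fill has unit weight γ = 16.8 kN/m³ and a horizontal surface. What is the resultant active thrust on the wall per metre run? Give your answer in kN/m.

P = ½ K_a γ H² = 0.5 × 0.254 × 16.8 × 7.5² = 120.0 kN/m.

120 kN/m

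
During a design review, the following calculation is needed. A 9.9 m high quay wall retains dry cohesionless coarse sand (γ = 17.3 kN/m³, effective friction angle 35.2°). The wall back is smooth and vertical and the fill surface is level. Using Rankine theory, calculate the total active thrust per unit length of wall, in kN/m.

228 kN/m

K_a = tan²(45° − φ/2) = 0.2687.
P_a = ½ K_a γ H² = 0.5 × 0.2687 × 17.3 × 9.9² = 227.8 kN/m.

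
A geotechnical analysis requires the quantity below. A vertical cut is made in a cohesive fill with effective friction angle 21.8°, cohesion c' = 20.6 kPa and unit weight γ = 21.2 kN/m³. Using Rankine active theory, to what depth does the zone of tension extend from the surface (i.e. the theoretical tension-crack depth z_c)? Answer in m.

K_a = tan²(45° − 21.8°/2) = 0.4584; √K_a = 0.6771.
The active pressure is zero where K_a γ z = 2c√K_a, so z_c = 2c/(γ√K_a) = 2×20.6/(21.2×0.6771) = 2.870 m.

2.87 m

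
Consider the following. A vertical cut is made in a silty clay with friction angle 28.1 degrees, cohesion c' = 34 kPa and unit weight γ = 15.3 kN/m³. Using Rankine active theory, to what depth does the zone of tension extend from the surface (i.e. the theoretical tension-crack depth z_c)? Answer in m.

7.41 m

K_a = tan²(45° − 28.1°/2) = 0.3596; √K_a = 0.5997.
The active pressure is zero where K_a γ z = 2c√K_a, so z_c = 2c/(γ√K_a) = 2×34/(15.3×0.5997) = 7.411 m.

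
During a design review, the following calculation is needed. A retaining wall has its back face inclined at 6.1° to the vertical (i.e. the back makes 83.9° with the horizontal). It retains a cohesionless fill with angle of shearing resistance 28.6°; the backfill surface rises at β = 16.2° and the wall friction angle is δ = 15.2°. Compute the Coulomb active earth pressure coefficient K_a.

0.471

K_a = sin²(α+φ) / [sin²α · sin(α−δ) · (1 + √{sin(φ+δ)sin(φ−β) / (sin(α−δ)sin(α+β))})²].
With α = 83.9°, φ = 28.6°, δ = 15.2°, β = 16.2°: K_a = 0.4710.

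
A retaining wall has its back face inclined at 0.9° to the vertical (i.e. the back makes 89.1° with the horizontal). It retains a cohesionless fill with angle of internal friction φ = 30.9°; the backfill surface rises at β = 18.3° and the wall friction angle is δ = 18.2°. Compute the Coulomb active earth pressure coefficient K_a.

K_a = sin²(α+φ) / [sin²α · sin(α−δ) · (1 + √{sin(φ+δ)sin(φ−β) / (sin(α−δ)sin(α+β))})²].
With α = 89.1°, φ = 30.9°, δ = 18.2°, β = 18.3°: K_a = 0.3895.

0.390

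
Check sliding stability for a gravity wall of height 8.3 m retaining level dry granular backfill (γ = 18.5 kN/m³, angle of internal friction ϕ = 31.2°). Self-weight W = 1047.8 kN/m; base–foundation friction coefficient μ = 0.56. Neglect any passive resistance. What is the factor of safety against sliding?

2.90

K_a = tan²(45° − 31.2°/2) = 0.3175.
P_a = ½K_aγH² = 0.5×0.3175×18.5×8.3² = 202.3 kN/m, acting at H/3 = 2.767 m above the base.
FS_sliding = μW / P_a = 0.56×1047.8 / 202.3 = 2.900.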